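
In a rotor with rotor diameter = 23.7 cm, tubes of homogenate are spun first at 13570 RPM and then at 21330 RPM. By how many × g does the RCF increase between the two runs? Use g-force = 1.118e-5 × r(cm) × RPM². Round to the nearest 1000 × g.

≈ 36000 × g

r = 23.7 / 2 = 11.85 cm
RCF₁ = 1.118 × 10⁻⁵ × 11.85 × (13570)² = 1.118 × 10⁻⁵ × 11.85 × 184,144,900 ≈ 24,396.1 × g
RCF₂ = 1.118 × 10⁻⁵ × 11.85 × (21330)² = 1.118 × 10⁻⁵ × 11.85 × 454,968,900 ≈ 60,275.6 × g
Increase = 60,275.6 − 24,396.1 = 35,879.5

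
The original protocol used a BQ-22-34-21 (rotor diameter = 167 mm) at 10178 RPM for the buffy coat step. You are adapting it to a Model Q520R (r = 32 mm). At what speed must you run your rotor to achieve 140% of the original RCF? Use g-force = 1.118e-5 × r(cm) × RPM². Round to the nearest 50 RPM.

19450 RPM

Original rotor: r = 167 mm / 2 = 83.5 mm = 8.35 cm
RCF_original = 1.118 × 10⁻⁵ × 8.35 × (10178)² = 1.118 × 10⁻⁵ × 8.35 × 103,591,684 ≈ 9,670.6 × g
Target RCF = 1.4 × 9,670.6 ≈ 13,538.8 × g
Your rotor: r = 32 mm = 3.2 cm
13,538.8 = 1.118 × 10⁻⁵ × 3.2 × N²
N² = 13,538.8 / (3.5776 × 10⁻⁵) = 378,432,469
N ≈ √378,432,469 ≈ 19,453.3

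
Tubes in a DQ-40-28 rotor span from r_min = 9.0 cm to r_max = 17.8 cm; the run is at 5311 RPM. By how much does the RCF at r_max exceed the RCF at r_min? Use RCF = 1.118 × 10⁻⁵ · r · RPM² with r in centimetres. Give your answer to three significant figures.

≈ 2780 x g

ΔRCF = 1.118 × 10⁻⁵ × (r_max − r_min) × N² = 1.118 × 10⁻⁵ × 8.8 × 28,206,721 ≈ 2,775.1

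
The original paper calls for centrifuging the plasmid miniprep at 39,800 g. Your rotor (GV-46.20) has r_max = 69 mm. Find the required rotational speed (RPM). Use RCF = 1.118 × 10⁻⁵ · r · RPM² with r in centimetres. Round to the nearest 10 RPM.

N ≈ 22710 RPM

r = 69 mm = 6.9 cm
39,800 = 1.118 × 10⁻⁵ × 6.9 × N²
N² = 39,800 / (7.7142 × 10⁻⁵) = 515,931,658
N ≈ √515,931,658 ≈ 22,714.1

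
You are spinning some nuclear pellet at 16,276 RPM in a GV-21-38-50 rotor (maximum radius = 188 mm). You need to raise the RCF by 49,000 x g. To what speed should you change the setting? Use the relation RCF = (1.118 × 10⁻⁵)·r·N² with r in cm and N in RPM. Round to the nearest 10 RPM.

≈ 22320 RPM

r = 188 mm = 18.8 cm
Current RCF = 1.118 × 10⁻⁵ × 18.8 × (16276)² = 1.118 × 10⁻⁵ × 18.8 × 264,908,176 ≈ 55,679.5 × g
Target RCF = 55,679.5 + 49,000 = 104,679.5 × g
N² = 104,679.5 / (21.0184 × 10⁻⁵) = 498,037,434
N ≈ √498,037,434 ≈ 22,316.8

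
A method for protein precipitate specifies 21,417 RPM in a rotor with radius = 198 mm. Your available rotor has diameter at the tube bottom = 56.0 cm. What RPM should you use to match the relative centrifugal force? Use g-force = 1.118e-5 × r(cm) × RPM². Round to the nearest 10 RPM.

Original rotor: r = 198 mm = 19.8 cm
RCF = 1.118 × 10⁻⁵ × r × N²
RCF_original = 1.118 × 10⁻⁵ × 19.8 × (21417)² = 1.118 × 10⁻⁵ × 19.8 × 458,687,889 ≈ 101,537 × g
Your rotor: r = 56.0 / 2 = 28 cm
101,537 = 1.118 × 10⁻⁵ × 28 × N²
N² = 101,537 / (31.304 × 10⁻⁵) = 324,357,910
N ≈ √324,357,910 ≈ 18,009.9

18010 RPM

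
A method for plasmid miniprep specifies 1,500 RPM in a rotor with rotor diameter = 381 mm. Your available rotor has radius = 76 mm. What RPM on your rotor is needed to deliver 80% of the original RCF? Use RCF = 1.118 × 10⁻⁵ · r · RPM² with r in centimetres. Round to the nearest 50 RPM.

Original rotor: r = 381 mm / 2 = 190.5 mm = 19.05 cm
RCF_original = 1.118 × 10⁻⁵ × 19.05 × (1500)² = 1.118 × 10⁻⁵ × 19.05 × 2,250,000 ≈ 479.2 × g
Target RCF = 0.8 × 479.2 ≈ 383.4 × g
Your rotor: r = 76 mm = 7.6 cm
383.4 = 1.118 × 10⁻⁵ × 7.6 × N²
N² = 383.4 / (8.4968 × 10⁻⁵) = 4,512,287
N ≈ √4,512,287 ≈ 2,124.2

2100 RPM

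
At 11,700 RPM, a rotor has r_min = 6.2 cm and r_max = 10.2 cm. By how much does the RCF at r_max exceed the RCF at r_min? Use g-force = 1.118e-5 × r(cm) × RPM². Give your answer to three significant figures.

RCF_max = 1.118 × 10⁻⁵ × 10.2 × (11700)² = 1.118 × 10⁻⁵ × 10.2 × 136,890,000 ≈ 15,610.4 × g
RCF_min = 1.118 × 10⁻⁵ × 6.2 × (11700)² = 1.118 × 10⁻⁵ × 6.2 × 136,890,000 ≈ 9,488.7 × g
ΔRCF = 15,610.4 − 9,488.7 = 6,121.7

≈ 6120 g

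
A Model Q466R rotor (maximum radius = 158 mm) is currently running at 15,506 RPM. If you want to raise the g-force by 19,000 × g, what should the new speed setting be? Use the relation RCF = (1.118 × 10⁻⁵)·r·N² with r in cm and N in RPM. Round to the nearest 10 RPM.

r = 158 mm = 15.8 cm
Current RCF = 1.118 × 10⁻⁵ × 15.8 × (15506)² = 1.118 × 10⁻⁵ × 15.8 × 240,436,036 ≈ 42,471.6 × g
Target RCF = 42,471.6 + 19,000 = 61,471.6 × g
N² = 61,471.6 / (17.6644 × 10⁻⁵) = 347,997,102
N ≈ √347,997,102 ≈ 18,654.7

N₂ ≈ 18650 RPM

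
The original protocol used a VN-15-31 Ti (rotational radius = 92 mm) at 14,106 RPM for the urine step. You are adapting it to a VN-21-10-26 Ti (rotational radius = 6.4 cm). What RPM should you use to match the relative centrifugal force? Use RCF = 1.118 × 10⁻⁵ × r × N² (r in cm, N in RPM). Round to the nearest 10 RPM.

Original rotor: r = 92 mm = 9.2 cm
RCF_original = 1.118 × 10⁻⁵ × 9.2 × (14106)² = 1.118 × 10⁻⁵ × 9.2 × 198,979,236 ≈ 20,466.2 × g
20,466.2 = 1.118 × 10⁻⁵ × 6.4 × N²
N² = 20,466.2 / (7.1552 × 10⁻⁵) = 286,032,536
N ≈ √286,032,536 ≈ 16,912.5

≈ 16910 RPM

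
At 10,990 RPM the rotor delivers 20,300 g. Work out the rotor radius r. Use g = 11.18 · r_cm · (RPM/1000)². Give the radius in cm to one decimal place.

r ≈ 15.0 cm

RCF = 11.18 × r × (N/1000)²
20300 = 11.18 × r × (10.99)²
r = 20300 / (11.18 × 120.7801) = 20300 / 1350.322 ≈ 15.033 cm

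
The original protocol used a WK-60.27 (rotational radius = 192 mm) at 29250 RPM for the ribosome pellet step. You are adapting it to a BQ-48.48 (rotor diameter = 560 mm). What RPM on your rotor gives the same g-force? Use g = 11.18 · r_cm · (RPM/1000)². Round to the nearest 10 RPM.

Original rotor: r = 192 mm = 19.2 cm
RCF = 11.18 × r × (N/1000)²
RCF_original = 11.18 × 19.2 × (29.25)² = 11.18 × 19.2 × 855.5625 ≈ 183,651.6 × g
Your rotor: r = 560 mm / 2 = 280 mm = 28 cm
183,651.6 = 11.18 × 28 × (N/1000)²
(N/1000)² = 183,651.6 / 313.04 = 586.6714
N = 1000 × √586.6714 ≈ 24,221.3

24220 RPM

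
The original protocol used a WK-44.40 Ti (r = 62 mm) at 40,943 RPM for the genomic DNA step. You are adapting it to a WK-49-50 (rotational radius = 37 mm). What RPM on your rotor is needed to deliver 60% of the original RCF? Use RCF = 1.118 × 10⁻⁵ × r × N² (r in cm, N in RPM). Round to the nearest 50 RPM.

Original rotor: r = 62 mm = 6.2 cm
RCF_original = 1.118 × 10⁻⁵ × 6.2 × (40943)² = 1.118 × 10⁻⁵ × 6.2 × 1,676,329,249 ≈ 116,196.4 × g
Target RCF = 0.6 × 116,196.4 ≈ 69,717.8 × g
Your rotor: r = 37 mm = 3.7 cm
69,717.8 = 1.118 × 10⁻⁵ × 3.7 × N²
N² = 69,717.8 / (4.1366 × 10⁻⁵) = 1,685,388,967
N ≈ √1,685,388,967 ≈ 41,053.5

≈ 41050 RPM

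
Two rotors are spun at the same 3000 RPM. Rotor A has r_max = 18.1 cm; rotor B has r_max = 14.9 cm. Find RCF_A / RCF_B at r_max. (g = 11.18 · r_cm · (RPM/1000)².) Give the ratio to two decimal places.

At fixed N, RCF ∝ r, so RCF_A/RCF_B = r_A/r_B = 18.1 / 14.9 = 1.2148.

1.21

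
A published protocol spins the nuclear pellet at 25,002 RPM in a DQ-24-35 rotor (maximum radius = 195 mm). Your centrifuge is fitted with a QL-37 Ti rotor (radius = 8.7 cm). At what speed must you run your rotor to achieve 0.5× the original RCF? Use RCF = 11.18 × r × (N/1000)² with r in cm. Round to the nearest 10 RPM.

26470 RPM

Original rotor: r = 195 mm = 19.5 cm
RCF_original = 11.18 × 19.5 × (25.002)² = 11.18 × 19.5 × 625.100004 ≈ 136,278.1 × g
Target RCF = 0.5 × 136,278.1 ≈ 68,139.1 × g
68,139.1 = 11.18 × 8.7 × (N/1000)²
(N/1000)² = 68,139.1 / 97.266 = 700.5439
N = 1000 × √700.5439 ≈ 26,467.8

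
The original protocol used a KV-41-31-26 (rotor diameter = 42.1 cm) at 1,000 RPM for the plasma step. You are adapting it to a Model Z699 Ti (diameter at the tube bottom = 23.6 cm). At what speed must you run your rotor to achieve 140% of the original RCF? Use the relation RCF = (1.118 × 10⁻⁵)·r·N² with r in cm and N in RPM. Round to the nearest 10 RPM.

Original rotor: r = 42.1 / 2 = 21.05 cm
RCF_original = 1.118 × 10⁻⁵ × 21.05 × (1000)² = 1.118 × 10⁻⁵ × 21.05 × 1,000,000 ≈ 235.3 × g
Target RCF = 1.4 × 235.3 ≈ 329.4 × g
Your rotor: r = 23.6 / 2 = 11.8 cm
329.4 = 1.118 × 10⁻⁵ × 11.8 × N²
N² = 329.4 / (13.1924 × 10⁻⁵) = 2,496,892
N ≈ √2,496,892 ≈ 1,580.2

≈ 1580 RPM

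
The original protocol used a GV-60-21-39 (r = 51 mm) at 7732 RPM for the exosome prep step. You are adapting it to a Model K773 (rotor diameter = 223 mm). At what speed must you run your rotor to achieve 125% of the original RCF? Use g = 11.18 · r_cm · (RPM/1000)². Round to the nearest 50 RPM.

Original rotor: r = 51 mm = 5.1 cm
RCF_original = 11.18 × 5.1 × (7.732)² = 11.18 × 5.1 × 59.783824 ≈ 3,408.8 × g
Target RCF = 1.25 × 3,408.8 ≈ 4,261 × g
Your rotor: r = 223 mm / 2 = 111.5 mm = 11.15 cm
4,261 = 11.18 × 11.15 × (N/1000)²
(N/1000)² = 4,261 / 124.657 = 34.18179
N = 1000 × √34.18179 ≈ 5,846.5

≈ 5850 RPM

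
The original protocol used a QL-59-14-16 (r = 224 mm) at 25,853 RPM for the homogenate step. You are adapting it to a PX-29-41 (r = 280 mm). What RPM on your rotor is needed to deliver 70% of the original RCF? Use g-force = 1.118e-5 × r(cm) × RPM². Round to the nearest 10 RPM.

Original rotor: r = 224 mm = 22.4 cm
RCF_original = 1.118 × 10⁻⁵ × 22.4 × (25853)² = 1.118 × 10⁻⁵ × 22.4 × 668,377,609 ≈ 167,383.1 × g
Target RCF = 0.7 × 167,383.1 ≈ 117,168.2 × g
Your rotor: r = 280 mm = 28.0 cm
117,168.2 = 1.118 × 10⁻⁵ × 28 × N²
N² = 117,168.2 / (31.304 × 10⁻⁵) = 374,291,464
N ≈ √374,291,464 ≈ 19,346.6

≈ 19350 RPM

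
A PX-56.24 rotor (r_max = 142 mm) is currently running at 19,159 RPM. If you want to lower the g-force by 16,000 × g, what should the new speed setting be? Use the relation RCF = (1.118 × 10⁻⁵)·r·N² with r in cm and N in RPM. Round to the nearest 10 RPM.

r = 142 mm = 14.2 cm
Current RCF = 1.118 × 10⁻⁵ × 14.2 × (19159)² = 1.118 × 10⁻⁵ × 14.2 × 367,067,281 ≈ 58,274.1 × g
Target RCF = 58,274.1 − 16,000 = 42,274.1 × g
N² = 42,274.1 / (15.8756 × 10⁻⁵) = 266,283,479
N ≈ √266,283,479 ≈ 16,318.2

N₂ ≈ 16320 RPM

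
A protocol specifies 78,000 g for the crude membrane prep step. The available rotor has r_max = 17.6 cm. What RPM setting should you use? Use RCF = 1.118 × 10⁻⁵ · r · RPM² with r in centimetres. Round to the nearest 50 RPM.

N ≈ 19900 RPM

78,000 = 1.118 × 10⁻⁵ × 17.6 × N²
N² = 78,000 / (19.6768 × 10⁻⁵) = 396,405,920
N ≈ √396,405,920 ≈ 19,909.9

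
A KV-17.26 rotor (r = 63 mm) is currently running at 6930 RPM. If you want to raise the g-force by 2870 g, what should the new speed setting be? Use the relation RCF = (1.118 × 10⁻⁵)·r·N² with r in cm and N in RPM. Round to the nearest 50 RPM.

r = 63 mm = 6.3 cm
Current RCF = 1.118 × 10⁻⁵ × 6.3 × (6930)² = 1.118 × 10⁻⁵ × 6.3 × 48,024,900 ≈ 3,382.6 × g
Target RCF = 3,382.6 + 2,870 = 6,252.6 × g
N² = 6,252.6 / (7.0434 × 10⁻⁵) = 88,772,468
N ≈ √88,772,468 ≈ 9,421.9

N₂ ≈ 9400 RPM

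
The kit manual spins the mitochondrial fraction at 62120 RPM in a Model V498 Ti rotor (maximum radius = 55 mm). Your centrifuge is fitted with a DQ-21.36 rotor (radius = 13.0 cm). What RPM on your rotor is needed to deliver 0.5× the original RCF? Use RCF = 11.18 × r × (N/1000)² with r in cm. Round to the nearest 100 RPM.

Original rotor: r = 55 mm = 5.5 cm
RCF_original = 11.18 × 5.5 × (62.12)² = 11.18 × 5.5 × 3,858.8944 ≈ 237,283.4 × g
Target RCF = 0.5 × 237,283.4 ≈ 118,641.7 × g
118,641.7 = 11.18 × 13 × (N/1000)²
(N/1000)² = 118,641.7 / 145.34 = 816.3045
N = 1000 × √816.3045 ≈ 28,571.0

28600 RPM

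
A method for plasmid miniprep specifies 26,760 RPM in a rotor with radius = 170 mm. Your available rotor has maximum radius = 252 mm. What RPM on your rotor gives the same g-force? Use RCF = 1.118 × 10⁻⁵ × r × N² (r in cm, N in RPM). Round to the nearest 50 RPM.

22000 RPM

Original rotor: r = 170 mm = 17.0 cm
RCF_original = 1.118 × 10⁻⁵ × 17 × (26760)² = 1.118 × 10⁻⁵ × 17 × 716,097,600 ≈ 136,101.5 × g
Your rotor: r = 252 mm = 25.2 cm
136,101.5 = 1.118 × 10⁻⁵ × 25.2 × N²
N² = 136,101.5 / (28.1736 × 10⁻⁵) = 483,081,679
N ≈ √483,081,679 ≈ 21,979.1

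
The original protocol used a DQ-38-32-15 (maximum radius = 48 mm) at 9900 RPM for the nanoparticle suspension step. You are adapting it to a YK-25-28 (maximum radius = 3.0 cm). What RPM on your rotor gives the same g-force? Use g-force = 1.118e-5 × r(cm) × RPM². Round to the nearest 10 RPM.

12520 RPM

Original rotor: r = 48 mm = 4.8 cm
RCF_original = 1.118 × 10⁻⁵ × 4.8 × (9900)² = 1.118 × 10⁻⁵ × 4.8 × 98,010,000 ≈ 5,259.6 × g
5,259.6 = 1.118 × 10⁻⁵ × 3 × N²
N² = 5,259.6 / (3.354 × 10⁻⁵) = 156,815,742
N ≈ √156,815,742 ≈ 12,522.6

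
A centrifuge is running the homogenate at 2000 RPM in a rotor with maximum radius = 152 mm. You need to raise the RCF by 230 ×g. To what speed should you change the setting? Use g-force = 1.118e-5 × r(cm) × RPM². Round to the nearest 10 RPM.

r = 152 mm = 15.2 cm
Current RCF = 1.118 × 10⁻⁵ × 15.2 × (2000)² = 1.118 × 10⁻⁵ × 15.2 × 4,000,000 ≈ 679.7 × g
Target RCF = 679.7 + 230 = 909.7 × g
N² = 909.7 / (16.9936 × 10⁻⁵) = 5,353,192
N ≈ √5,353,192 ≈ 2,313.7

N₂ ≈ 2310 RPM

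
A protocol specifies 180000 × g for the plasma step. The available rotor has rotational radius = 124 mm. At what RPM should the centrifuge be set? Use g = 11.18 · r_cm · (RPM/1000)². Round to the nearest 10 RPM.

N ≈ 36030 RPM

r = 124 mm = 12.4 cm
180,000 = 11.18 × 12.4 × (N/1000)²
(N/1000)² = 180,000 / 138.632 = 1298.402
N = 1000 × √1298.402 ≈ 36,033.3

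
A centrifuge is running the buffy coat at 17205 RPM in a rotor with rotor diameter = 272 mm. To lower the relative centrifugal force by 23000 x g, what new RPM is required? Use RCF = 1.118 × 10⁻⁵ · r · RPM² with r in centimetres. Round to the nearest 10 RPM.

r = 272 mm / 2 = 136 mm = 13.6 cm
Current RCF = 1.118 × 10⁻⁵ × 13.6 × (17205)² = 1.118 × 10⁻⁵ × 13.6 × 296,012,025 ≈ 45,008 × g
Target RCF = 45,008 − 23,000 = 22,008 × g
N² = 22,008 / (15.2048 × 10⁻⁵) = 144,743,765
N ≈ √144,743,765 ≈ 12,031.0

N₂ ≈ 12030 RPM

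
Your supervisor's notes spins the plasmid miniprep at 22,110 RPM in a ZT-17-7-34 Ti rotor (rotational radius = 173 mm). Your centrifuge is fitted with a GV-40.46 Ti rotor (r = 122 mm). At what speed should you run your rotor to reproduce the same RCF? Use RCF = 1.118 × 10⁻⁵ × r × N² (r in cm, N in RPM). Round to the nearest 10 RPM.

Original rotor: r = 173 mm = 17.3 cm
RCF = 1.118 × 10⁻⁵ × r × N²
RCF_original = 1.118 × 10⁻⁵ × 17.3 × (22110)² = 1.118 × 10⁻⁵ × 17.3 × 488,852,100 ≈ 94,550.8 × g
Your rotor: r = 122 mm = 12.2 cm
94,550.8 = 1.118 × 10⁻⁵ × 12.2 × N²
N² = 94,550.8 / (13.6396 × 10⁻⁵) = 693,208,012
N ≈ √693,208,012 ≈ 26,328.8

26330 RPM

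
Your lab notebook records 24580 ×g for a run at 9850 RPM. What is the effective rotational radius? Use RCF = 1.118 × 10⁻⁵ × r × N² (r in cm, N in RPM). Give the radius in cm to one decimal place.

r ≈ 22.7 cm

24580 = 1.118 × 10⁻⁵ × r × (9850)²
r = 24580 / (1.118 × 10⁻⁵ × 97,022,500) = 24580 / 1084.712 ≈ 22.660 cm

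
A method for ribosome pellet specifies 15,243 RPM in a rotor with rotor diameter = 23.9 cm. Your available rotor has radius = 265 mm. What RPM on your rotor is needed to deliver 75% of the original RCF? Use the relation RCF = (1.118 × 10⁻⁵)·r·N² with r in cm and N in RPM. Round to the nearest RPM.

8865 RPM

Original rotor: r = 23.9 / 2 = 11.95 cm
RCF_original = 1.118 × 10⁻⁵ × 11.95 × (15243)² = 1.118 × 10⁻⁵ × 11.95 × 232,349,049 ≈ 31,042.1 × g
Target RCF = 0.75 × 31,042.1 ≈ 23,281.6 × g
Your rotor: r = 265 mm = 26.5 cm
23,281.6 = 1.118 × 10⁻⁵ × 26.5 × N²
N² = 23,281.6 / (29.627 × 10⁻⁵) = 78,582,374
N ≈ √78,582,374 ≈ 8,864.7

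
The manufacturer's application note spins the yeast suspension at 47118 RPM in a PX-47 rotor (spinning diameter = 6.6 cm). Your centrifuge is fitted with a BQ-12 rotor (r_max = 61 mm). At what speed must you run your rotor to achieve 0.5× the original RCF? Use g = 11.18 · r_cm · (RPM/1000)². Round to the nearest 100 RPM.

Original rotor: r = 6.6 / 2 = 3.3 cm
RCF_original = 11.18 × 3.3 × (47.118)² = 11.18 × 3.3 × 2,220.105924 ≈ 81,908.6 × g
Target RCF = 0.5 × 81,908.6 ≈ 40,954.3 × g
Your rotor: r = 61 mm = 6.1 cm
40,954.3 = 11.18 × 6.1 × (N/1000)²
(N/1000)² = 40,954.3 / 68.198 = 600.5205
N = 1000 × √600.5205 ≈ 24,505.5

≈ 24500 RPM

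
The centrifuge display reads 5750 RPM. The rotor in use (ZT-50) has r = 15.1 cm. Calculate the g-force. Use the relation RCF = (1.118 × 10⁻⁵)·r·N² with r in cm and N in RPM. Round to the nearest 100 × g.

≈ 5600 × g

RCF = 1.118 × 10⁻⁵ × 15.1 × (5750)² = 1.118 × 10⁻⁵ × 15.1 × 33,062,500 ≈ 5,581.5 × g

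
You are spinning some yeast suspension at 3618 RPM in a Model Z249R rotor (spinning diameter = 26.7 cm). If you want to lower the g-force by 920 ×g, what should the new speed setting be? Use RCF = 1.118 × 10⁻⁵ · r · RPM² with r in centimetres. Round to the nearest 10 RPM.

2630 RPM

r = 26.7 / 2 = 13.35 cm
Current RCF = 1.118 × 10⁻⁵ × 13.35 × (3618)² = 1.118 × 10⁻⁵ × 13.35 × 13,089,924 ≈ 1,953.7 × g
Target RCF = 1,953.7 − 920 = 1,033.7 × g
N² = 1,033.7 / (14.9253 × 10⁻⁵) = 6,925,824
N ≈ √6,925,824 ≈ 2,631.7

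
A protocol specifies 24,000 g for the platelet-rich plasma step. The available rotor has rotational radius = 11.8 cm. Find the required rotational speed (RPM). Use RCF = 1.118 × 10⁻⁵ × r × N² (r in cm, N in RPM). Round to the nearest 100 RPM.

24,000 = 1.118 × 10⁻⁵ × 11.8 × N²
N² = 24,000 / (13.1924 × 10⁻⁵) = 181,922,925
N ≈ √181,922,925 ≈ 13,487.9

N ≈ 13500 RPM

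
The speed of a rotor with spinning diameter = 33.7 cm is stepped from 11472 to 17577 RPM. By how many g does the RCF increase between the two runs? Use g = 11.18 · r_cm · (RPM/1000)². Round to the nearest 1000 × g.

≈ 33000 g

r = 33.7 / 2 = 16.85 cm
RCF₁ = 11.18 × 16.85 × (11.472)² = 11.18 × 16.85 × 131.606784 ≈ 24,792.5 × g
RCF₂ = 11.18 × 16.85 × (17.577)² = 11.18 × 16.85 × 308.950929 ≈ 58,201.1 × g
Increase = 58,201.1 − 24,792.5 = 33,408.6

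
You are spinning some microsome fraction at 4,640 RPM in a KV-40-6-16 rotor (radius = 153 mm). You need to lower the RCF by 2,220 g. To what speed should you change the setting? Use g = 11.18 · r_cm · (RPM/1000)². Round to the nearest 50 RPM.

N₂ ≈ 2900 RPM

r = 153 mm = 15.3 cm
Current RCF = 11.18 × 15.3 × (4.64)² = 11.18 × 15.3 × 21.5296 ≈ 3,682.7 × g
Target RCF = 3,682.7 − 2,220 = 1,462.7 × g
(N/1000)² = 1,462.7 / 171.054 = 8.551101
N = 1000 × √8.551101 ≈ 2,924.2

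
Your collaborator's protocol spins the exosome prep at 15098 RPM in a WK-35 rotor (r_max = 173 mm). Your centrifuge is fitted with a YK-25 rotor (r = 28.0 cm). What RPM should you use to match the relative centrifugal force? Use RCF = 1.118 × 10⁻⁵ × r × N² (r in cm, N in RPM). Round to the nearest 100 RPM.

11900 RPM

Original rotor: r = 173 mm = 17.3 cm
RCF_original = 1.118 × 10⁻⁵ × 17.3 × (15098)² = 1.118 × 10⁻⁵ × 17.3 × 227,949,604 ≈ 44,088.6 × g
44,088.6 = 1.118 × 10⁻⁵ × 28 × N²
N² = 44,088.6 / (31.304 × 10⁻⁵) = 140,840,148
N ≈ √140,840,148 ≈ 11,867.6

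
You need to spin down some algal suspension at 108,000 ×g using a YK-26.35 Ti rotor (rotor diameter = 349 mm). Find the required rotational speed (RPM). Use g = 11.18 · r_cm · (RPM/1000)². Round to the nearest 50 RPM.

N ≈ 23550 RPM

r = 349 mm / 2 = 174.5 mm = 17.45 cm
RCF = 11.18 × r × (N/1000)²
108,000 = 11.18 × 17.45 × (N/1000)²
(N/1000)² = 108,000 / 195.091 = 553.5878
N = 1000 × √553.5878 ≈ 23,528.4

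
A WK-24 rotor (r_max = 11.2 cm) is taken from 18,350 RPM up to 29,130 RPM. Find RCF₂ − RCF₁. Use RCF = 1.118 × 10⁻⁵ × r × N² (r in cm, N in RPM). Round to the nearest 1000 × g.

≈ 64000 ×g

RCF₁ = 1.118 × 10⁻⁵ × 11.2 × (18350)² = 1.118 × 10⁻⁵ × 11.2 × 336,722,500 ≈ 42,163 × g
RCF₂ = 1.118 × 10⁻⁵ × 11.2 × (29130)² = 1.118 × 10⁻⁵ × 11.2 × 848,556,900 ≈ 106,252.9 × g
Increase = 106,252.9 − 42,163 = 64,089.9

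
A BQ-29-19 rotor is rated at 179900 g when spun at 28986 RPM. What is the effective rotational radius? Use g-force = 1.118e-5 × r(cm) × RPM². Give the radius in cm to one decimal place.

179900 = 1.118 × 10⁻⁵ × r × (28986)²
r = 179900 / (1.118 × 10⁻⁵ × 840,188,196) = 179900 / 9393.304 ≈ 19.152 cm

r ≈ 19.2 cm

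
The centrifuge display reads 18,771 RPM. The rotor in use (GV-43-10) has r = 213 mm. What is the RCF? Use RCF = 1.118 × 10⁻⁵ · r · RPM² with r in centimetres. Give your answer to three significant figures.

r = 213 mm = 21.3 cm
RCF = 1.118 × 10⁻⁵ × 21.3 × (18771)² = 1.118 × 10⁻⁵ × 21.3 × 352,350,441 ≈ 83,906.6 × g

RCF ≈ 83900 × g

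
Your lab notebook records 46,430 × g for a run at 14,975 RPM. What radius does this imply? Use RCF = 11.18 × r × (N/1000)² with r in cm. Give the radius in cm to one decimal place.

18.5 cm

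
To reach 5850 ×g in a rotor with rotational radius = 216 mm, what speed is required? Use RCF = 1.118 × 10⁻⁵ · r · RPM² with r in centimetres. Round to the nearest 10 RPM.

r = 216 mm = 21.6 cm
RCF = 1.118 × 10⁻⁵ × r × N²
5,850 = 1.118 × 10⁻⁵ × 21.6 × N²
N² = 5,850 / (24.1488 × 10⁻⁵) = 24,224,806
N ≈ √24,224,806 ≈ 4,921.9

4920 RPM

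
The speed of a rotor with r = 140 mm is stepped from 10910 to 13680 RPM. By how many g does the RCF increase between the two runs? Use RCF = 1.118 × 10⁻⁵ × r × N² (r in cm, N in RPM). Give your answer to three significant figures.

10700 g

r = 140 mm = 14.0 cm
RCF₁ = 1.118 × 10⁻⁵ × 14 × (10910)² = 1.118 × 10⁻⁵ × 14 × 119,028,100 ≈ 18,630.3 × g
RCF₂ = 1.118 × 10⁻⁵ × 14 × (13680)² = 1.118 × 10⁻⁵ × 14 × 187,142,400 ≈ 29,291.5 × g
Increase = 29,291.5 − 18,630.3 = 10,661.2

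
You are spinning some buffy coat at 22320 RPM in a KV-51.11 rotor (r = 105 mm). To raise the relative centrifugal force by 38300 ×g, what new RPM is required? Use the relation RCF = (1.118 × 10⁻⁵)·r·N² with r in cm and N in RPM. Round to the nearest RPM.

r = 105 mm = 10.5 cm
Current RCF = 1.118 × 10⁻⁵ × 10.5 × (22320)² = 1.118 × 10⁻⁵ × 10.5 × 498,182,400 ≈ 58,481.6 × g
Target RCF = 58,481.6 + 38,300 = 96,781.6 × g
N² = 96,781.6 / (11.739 × 10⁻⁵) = 824,445,012
N ≈ √824,445,012 ≈ 28,713.2

28713 RPM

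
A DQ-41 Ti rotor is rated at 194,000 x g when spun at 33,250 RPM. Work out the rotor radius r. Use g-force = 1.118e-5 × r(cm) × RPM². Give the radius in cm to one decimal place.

194000 = 1.118 × 10⁻⁵ × r × (33250)²
r = 194000 / (1.118 × 10⁻⁵ × 1,105,562,500) = 194000 / 12360.19 ≈ 15.696 cm

15.7 cm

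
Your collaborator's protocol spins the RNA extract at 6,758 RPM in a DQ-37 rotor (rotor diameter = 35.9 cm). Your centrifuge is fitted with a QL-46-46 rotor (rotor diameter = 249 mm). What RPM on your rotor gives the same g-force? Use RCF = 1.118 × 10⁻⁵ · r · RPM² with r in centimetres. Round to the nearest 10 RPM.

≈ 8110 RPM

Original rotor: r = 35.9 / 2 = 17.95 cm
RCF_original = 1.118 × 10⁻⁵ × 17.95 × (6758)² = 1.118 × 10⁻⁵ × 17.95 × 45,670,564 ≈ 9,165.2 × g
Your rotor: r = 249 mm / 2 = 124.5 mm = 12.45 cm
9,165.2 = 1.118 × 10⁻⁵ × 12.45 × N²
N² = 9,165.2 / (13.9191 × 10⁻⁵) = 65,846,211
N ≈ √65,846,211 ≈ 8,114.6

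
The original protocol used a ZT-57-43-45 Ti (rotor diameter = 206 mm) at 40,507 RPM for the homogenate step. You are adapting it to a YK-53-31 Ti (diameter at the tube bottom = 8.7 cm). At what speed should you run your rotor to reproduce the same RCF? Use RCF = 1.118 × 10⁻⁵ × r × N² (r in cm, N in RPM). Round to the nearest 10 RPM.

≈ 62330 RPM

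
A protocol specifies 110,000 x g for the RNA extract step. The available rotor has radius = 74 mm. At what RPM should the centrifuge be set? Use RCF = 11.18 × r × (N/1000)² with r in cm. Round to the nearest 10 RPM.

r = 74 mm = 7.4 cm
RCF = 11.18 × r × (N/1000)²
110,000 = 11.18 × 7.4 × (N/1000)²
(N/1000)² = 110,000 / 82.732 = 1329.594
N = 1000 × √1329.594 ≈ 36,463.6

≈ 36460 RPM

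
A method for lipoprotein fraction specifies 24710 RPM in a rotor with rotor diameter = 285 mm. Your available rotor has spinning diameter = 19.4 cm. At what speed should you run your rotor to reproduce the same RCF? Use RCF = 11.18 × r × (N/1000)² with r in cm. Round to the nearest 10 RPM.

29950 RPM

Original rotor: r = 285 mm / 2 = 142.5 mm = 14.25 cm
RCF = 11.18 × r × (N/1000)²
RCF_original = 11.18 × 14.25 × (24.71)² = 11.18 × 14.25 × 610.5841 ≈ 97,275.2 × g
Your rotor: r = 19.4 / 2 = 9.7 cm
97,275.2 = 11.18 × 9.7 × (N/1000)²
(N/1000)² = 97,275.2 / 108.446 = 896.9921
N = 1000 × √896.9921 ≈ 29,949.8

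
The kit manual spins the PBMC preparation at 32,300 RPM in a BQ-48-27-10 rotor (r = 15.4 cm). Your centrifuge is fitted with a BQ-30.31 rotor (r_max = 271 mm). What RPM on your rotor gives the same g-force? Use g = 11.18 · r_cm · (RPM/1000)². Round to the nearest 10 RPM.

RCF_original = 11.18 × 15.4 × (32.3)² = 11.18 × 15.4 × 1,043.29 ≈ 179,625.3 × g
Your rotor: r = 271 mm = 27.1 cm
179,625.3 = 11.18 × 27.1 × (N/1000)²
(N/1000)² = 179,625.3 / 302.978 = 592.8658
N = 1000 × √592.8658 ≈ 24,348.8

24350 RPM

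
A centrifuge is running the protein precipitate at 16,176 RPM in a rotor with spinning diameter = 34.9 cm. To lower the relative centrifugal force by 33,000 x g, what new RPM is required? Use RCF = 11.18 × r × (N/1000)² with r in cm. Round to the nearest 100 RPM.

≈ 9600 RPM

r = 34.9 / 2 = 17.45 cm
Current RCF = 11.18 × 17.45 × (16.176)² = 11.18 × 17.45 × 261.662976 ≈ 51,048.1 × g
Target RCF = 51,048.1 − 33,000 = 18,048.1 × g
(N/1000)² = 18,048.1 / 195.091 = 92.51119
N = 1000 × √92.51119 ≈ 9,618.3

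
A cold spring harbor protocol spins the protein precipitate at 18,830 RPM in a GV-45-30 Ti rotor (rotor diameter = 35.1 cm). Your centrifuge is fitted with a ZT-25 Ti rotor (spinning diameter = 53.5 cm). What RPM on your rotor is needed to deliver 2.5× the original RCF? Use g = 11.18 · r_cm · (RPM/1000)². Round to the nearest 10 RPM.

Original rotor: r = 35.1 / 2 = 17.55 cm
RCF = 11.18 × r × (N/1000)²
RCF_original = 11.18 × 17.55 × (18.83)² = 11.18 × 17.55 × 354.5689 ≈ 69,569.6 × g
Target RCF = 2.5 × 69,569.6 ≈ 173,924 × g
Your rotor: r = 53.5 / 2 = 26.75 cm
173,924 = 11.18 × 26.75 × (N/1000)²
(N/1000)² = 173,924 / 299.065 = 581.5592
N = 1000 × √581.5592 ≈ 24,115.5

24120 RPM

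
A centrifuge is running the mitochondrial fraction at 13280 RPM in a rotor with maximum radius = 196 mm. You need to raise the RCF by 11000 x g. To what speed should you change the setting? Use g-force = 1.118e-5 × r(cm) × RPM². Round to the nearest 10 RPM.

15050 RPM

r = 196 mm = 19.6 cm
Current RCF = 1.118 × 10⁻⁵ × 19.6 × (13280)² = 1.118 × 10⁻⁵ × 19.6 × 176,358,400 ≈ 38,645.1 × g
Target RCF = 38,645.1 + 11,000 = 49,645.1 × g
N² = 49,645.1 / (21.9128 × 10⁻⁵) = 226,557,537
N ≈ √226,557,537 ≈ 15,051.8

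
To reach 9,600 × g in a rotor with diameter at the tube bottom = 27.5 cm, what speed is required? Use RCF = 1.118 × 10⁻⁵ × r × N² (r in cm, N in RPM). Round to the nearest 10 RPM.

N ≈ 7900 RPM

r = 27.5 / 2 = 13.75 cm
RCF = 1.118 × 10⁻⁵ × r × N²
9,600 = 1.118 × 10⁻⁵ × 13.75 × N²
N² = 9,600 / (15.3725 × 10⁻⁵) = 62,449,179
N ≈ √62,449,179 ≈ 7,902.5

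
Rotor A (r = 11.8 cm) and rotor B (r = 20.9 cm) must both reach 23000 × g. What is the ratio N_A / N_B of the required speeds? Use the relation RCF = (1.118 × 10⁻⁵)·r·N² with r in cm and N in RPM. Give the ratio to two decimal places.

1.33

At fixed RCF, N ∝ 1/√r, so N_A/N_B = √(r_B/r_A) = √(20.9/11.8) = √1.771186 = 1.3309.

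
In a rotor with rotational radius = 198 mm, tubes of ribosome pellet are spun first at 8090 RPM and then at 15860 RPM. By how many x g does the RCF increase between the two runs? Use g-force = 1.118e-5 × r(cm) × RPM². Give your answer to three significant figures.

r = 198 mm = 19.8 cm
RCF₁ = 1.118 × 10⁻⁵ × 19.8 × (8090)² = 1.118 × 10⁻⁵ × 19.8 × 65,448,100 ≈ 14,487.9 × g
RCF₂ = 1.118 × 10⁻⁵ × 19.8 × (15860)² = 1.118 × 10⁻⁵ × 19.8 × 251,539,600 ≈ 55,681.8 × g
Increase = 55,681.8 − 14,487.9 = 41,193.9

41200 x g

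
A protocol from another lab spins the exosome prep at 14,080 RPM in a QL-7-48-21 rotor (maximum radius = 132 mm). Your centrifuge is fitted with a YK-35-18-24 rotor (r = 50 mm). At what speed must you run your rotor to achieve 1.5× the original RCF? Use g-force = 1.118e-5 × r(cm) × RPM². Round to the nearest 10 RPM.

28020 RPM

Original rotor: r = 132 mm = 13.2 cm
RCF = 1.118 × 10⁻⁵ × r × N²
RCF_original = 1.118 × 10⁻⁵ × 13.2 × (14080)² = 1.118 × 10⁻⁵ × 13.2 × 198,246,400 ≈ 29,256.4 × g
Target RCF = 1.5 × 29,256.4 ≈ 43,884.6 × g
Your rotor: r = 50 mm = 5.0 cm
43,884.6 = 1.118 × 10⁻⁵ × 5 × N²
N² = 43,884.6 / (5.59 × 10⁻⁵) = 785,055,456
N ≈ √785,055,456 ≈ 28,018.8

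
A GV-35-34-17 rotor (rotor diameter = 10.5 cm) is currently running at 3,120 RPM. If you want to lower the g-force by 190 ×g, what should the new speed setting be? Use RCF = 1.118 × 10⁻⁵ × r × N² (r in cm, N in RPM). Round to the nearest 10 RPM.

2550 RPM

r = 10.5 / 2 = 5.25 cm
Current RCF = 1.118 × 10⁻⁵ × 5.25 × (3120)² = 1.118 × 10⁻⁵ × 5.25 × 9,734,400 ≈ 571.4 × g
Target RCF = 571.4 − 190 = 381.4 × g
N² = 381.4 / (5.8695 × 10⁻⁵) = 6,497,998
N ≈ √6,497,998 ≈ 2,549.1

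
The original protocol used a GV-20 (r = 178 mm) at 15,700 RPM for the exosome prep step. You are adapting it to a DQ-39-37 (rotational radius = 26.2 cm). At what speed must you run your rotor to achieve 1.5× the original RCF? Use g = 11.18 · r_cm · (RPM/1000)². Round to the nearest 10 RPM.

≈ 15850 RPM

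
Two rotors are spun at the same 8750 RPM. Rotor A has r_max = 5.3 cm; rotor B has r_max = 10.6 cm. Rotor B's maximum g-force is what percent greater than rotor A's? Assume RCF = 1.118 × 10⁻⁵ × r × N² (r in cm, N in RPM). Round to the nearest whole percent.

100%

At equal RPM, RCF scales linearly with r: ratio = 10.6 / 5.3 = 2.0000.
So rotor B delivers 100.0% more g-force.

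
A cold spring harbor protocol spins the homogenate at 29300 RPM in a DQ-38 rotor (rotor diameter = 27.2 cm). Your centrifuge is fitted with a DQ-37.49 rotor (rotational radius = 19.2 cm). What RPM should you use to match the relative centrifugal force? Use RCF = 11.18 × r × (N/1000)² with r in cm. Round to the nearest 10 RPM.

≈ 24660 RPM

Original rotor: r = 27.2 / 2 = 13.6 cm
RCF_original = 11.18 × 13.6 × (29.3)² = 11.18 × 13.6 × 858.49 ≈ 130,531.7 × g
130,531.7 = 11.18 × 19.2 × (N/1000)²
(N/1000)² = 130,531.7 / 214.656 = 608.0971
N = 1000 × √608.0971 ≈ 24,659.6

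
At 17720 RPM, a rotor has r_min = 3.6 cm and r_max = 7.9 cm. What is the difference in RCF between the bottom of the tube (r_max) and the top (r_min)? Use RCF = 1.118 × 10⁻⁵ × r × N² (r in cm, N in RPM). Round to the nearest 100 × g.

15100 ×g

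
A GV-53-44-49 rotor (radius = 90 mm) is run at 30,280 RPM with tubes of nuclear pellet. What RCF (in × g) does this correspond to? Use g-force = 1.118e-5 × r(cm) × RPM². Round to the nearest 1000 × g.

r = 90 mm = 9.0 cm
RCF = 1.118 × 10⁻⁵ × 9 × (30280)² = 1.118 × 10⁻⁵ × 9 × 916,878,400 ≈ 92,256.3 × g

RCF ≈ 92000 × g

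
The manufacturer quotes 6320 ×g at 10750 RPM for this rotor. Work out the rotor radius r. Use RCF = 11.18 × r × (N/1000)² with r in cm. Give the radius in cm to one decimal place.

RCF = 11.18 × r × (N/1000)²
6320 = 11.18 × r × (10.75)²
r = 6320 / (11.18 × 115.5625) = 6320 / 1291.989 ≈ 4.892 cm

r ≈ 4.9 cm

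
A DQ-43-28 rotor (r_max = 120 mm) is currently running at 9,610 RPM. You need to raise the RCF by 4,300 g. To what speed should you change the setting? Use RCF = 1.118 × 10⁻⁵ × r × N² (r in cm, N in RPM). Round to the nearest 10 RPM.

11150 RPM

r = 120 mm = 12.0 cm
Current RCF = 1.118 × 10⁻⁵ × 12 × (9610)² = 1.118 × 10⁻⁵ × 12 × 92,352,100 ≈ 12,390 × g
Target RCF = 12,390 + 4,300 = 16,690 × g
N² = 16,690 / (13.416 × 10⁻⁵) = 124,403,697
N ≈ √124,403,697 ≈ 11,153.6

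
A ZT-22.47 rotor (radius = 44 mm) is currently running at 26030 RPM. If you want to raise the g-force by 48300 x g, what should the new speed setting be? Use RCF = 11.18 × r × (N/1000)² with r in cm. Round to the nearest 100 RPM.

r = 44 mm = 4.4 cm
Current RCF = 11.18 × 4.4 × (26.03)² = 11.18 × 4.4 × 677.5609 ≈ 33,330.6 × g
Target RCF = 33,330.6 + 48,300 = 81,630.6 × g
(N/1000)² = 81,630.6 / 49.192 = 1659.428
N = 1000 × √1659.428 ≈ 40,736.1

N₂ ≈ 40700 RPM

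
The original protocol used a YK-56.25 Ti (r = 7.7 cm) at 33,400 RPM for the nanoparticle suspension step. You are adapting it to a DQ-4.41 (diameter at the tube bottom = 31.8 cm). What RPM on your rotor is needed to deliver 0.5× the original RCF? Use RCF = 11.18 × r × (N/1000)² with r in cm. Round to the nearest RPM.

RCF = 11.18 × r × (N/1000)²
RCF_original = 11.18 × 7.7 × (33.4)² = 11.18 × 7.7 × 1,115.56 ≈ 96,034.1 × g
Target RCF = 0.5 × 96,034.1 ≈ 48,017.1 × g
Your rotor: r = 31.8 / 2 = 15.9 cm
48,017.1 = 11.18 × 15.9 × (N/1000)²
(N/1000)² = 48,017.1 / 177.762 = 270.1202
N = 1000 × √270.1202 ≈ 16,435.3

16435 RPM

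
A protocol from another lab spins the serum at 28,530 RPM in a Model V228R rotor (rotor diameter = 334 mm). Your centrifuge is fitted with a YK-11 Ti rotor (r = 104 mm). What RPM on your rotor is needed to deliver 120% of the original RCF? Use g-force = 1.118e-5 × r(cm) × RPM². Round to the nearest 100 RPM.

≈ 39600 RPM

Original rotor: r = 334 mm / 2 = 167 mm = 16.7 cm
RCF_original = 1.118 × 10⁻⁵ × 16.7 × (28530)² = 1.118 × 10⁻⁵ × 16.7 × 813,960,900 ≈ 151,971.4 × g
Target RCF = 1.2 × 151,971.4 ≈ 182,365.7 × g
Your rotor: r = 104 mm = 10.4 cm
182,365.7 = 1.118 × 10⁻⁵ × 10.4 × N²
N² = 182,365.7 / (11.6272 × 10⁻⁵) = 1,568,440,381
N ≈ √1,568,440,381 ≈ 39,603.5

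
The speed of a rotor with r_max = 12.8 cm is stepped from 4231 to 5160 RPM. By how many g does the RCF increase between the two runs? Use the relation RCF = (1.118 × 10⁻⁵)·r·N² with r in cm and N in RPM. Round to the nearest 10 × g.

RCF₁ = 1.118 × 10⁻⁵ × 12.8 × (4231)² = 1.118 × 10⁻⁵ × 12.8 × 17,901,361 ≈ 2,561.8 × g
RCF₂ = 1.118 × 10⁻⁵ × 12.8 × (5160)² = 1.118 × 10⁻⁵ × 12.8 × 26,625,600 ≈ 3,810.2 × g
Increase = 3,810.2 − 2,561.8 = 1,248.4

≈ 1250 g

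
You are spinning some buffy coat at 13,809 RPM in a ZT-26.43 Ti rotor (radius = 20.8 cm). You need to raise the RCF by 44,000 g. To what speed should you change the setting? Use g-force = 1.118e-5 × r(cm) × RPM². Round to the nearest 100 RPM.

Current RCF = 1.118 × 10⁻⁵ × 20.8 × (13809)² = 1.118 × 10⁻⁵ × 20.8 × 190,688,481 ≈ 44,343.5 × g
Target RCF = 44,343.5 + 44,000 = 88,343.5 × g
N² = 88,343.5 / (23.2544 × 10⁻⁵) = 379,900,148
N ≈ √379,900,148 ≈ 19,491.0

19500 RPM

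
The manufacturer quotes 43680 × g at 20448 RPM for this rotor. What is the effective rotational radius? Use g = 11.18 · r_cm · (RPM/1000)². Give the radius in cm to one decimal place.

r ≈ 9.3 cm

43680 = 11.18 × r × (20.448)²
r = 43680 / (11.18 × 418.120704) = 43680 / 4674.589 ≈ 9.344 cm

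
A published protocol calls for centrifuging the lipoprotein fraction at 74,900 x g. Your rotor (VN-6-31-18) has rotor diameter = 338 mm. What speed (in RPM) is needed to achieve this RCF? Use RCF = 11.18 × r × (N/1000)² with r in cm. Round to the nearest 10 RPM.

19910 RPM

r = 338 mm / 2 = 169 mm = 16.9 cm
RCF = 11.18 × r × (N/1000)²
74,900 = 11.18 × 16.9 × (N/1000)²
(N/1000)² = 74,900 / 188.942 = 396.4179
N = 1000 × √396.4179 ≈ 19,910.2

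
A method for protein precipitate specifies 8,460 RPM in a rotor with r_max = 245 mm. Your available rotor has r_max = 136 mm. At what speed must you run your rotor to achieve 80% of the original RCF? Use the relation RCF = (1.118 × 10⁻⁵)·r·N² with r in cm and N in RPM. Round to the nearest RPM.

10156 RPM

Original rotor: r = 245 mm = 24.5 cm
RCF_original = 1.118 × 10⁻⁵ × 24.5 × (8460)² = 1.118 × 10⁻⁵ × 24.5 × 71,571,600 ≈ 19,604.2 × g
Target RCF = 0.8 × 19,604.2 ≈ 15,683.4 × g
Your rotor: r = 136 mm = 13.6 cm
15,683.4 = 1.118 × 10⁻⁵ × 13.6 × N²
N² = 15,683.4 / (15.2048 × 10⁻⁵) = 103,147,690
N ≈ √103,147,690 ≈ 10,156.2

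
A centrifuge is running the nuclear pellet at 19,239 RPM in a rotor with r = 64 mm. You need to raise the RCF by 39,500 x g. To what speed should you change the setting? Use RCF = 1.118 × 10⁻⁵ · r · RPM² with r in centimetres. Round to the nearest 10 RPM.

≈ 30370 RPM

r = 64 mm = 6.4 cm
Current RCF = 1.118 × 10⁻⁵ × 6.4 × (19239)² = 1.118 × 10⁻⁵ × 6.4 × 370,139,121 ≈ 26,484.2 × g
Target RCF = 26,484.2 + 39,500 = 65,984.2 × g
N² = 65,984.2 / (7.1552 × 10⁻⁵) = 922,185,264
N ≈ √922,185,264 ≈ 30,367.5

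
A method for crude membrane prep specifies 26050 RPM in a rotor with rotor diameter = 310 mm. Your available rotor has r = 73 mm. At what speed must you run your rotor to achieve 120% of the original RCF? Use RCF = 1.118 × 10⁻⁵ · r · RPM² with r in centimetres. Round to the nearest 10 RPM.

≈ 41580 RPM

Original rotor: r = 310 mm / 2 = 155 mm = 15.5 cm
RCF_original = 1.118 × 10⁻⁵ × 15.5 × (26050)² = 1.118 × 10⁻⁵ × 15.5 × 678,602,500 ≈ 117,595 × g
Target RCF = 1.2 × 117,595 ≈ 141,114 × g
Your rotor: r = 73 mm = 7.3 cm
141,114 = 1.118 × 10⁻⁵ × 7.3 × N²
N² = 141,114 / (8.1614 × 10⁻⁵) = 1,729,041,586
N ≈ √1,729,041,586 ≈ 41,581.7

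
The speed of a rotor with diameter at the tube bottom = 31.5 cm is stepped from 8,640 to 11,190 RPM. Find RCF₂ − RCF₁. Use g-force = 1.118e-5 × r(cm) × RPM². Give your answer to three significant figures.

8900 × g

r = 31.5 / 2 = 15.75 cm
RCF₁ = 1.118 × 10⁻⁵ × 15.75 × (8640)² = 1.118 × 10⁻⁵ × 15.75 × 74,649,600 ≈ 13,144.7 × g
RCF₂ = 1.118 × 10⁻⁵ × 15.75 × (11190)² = 1.118 × 10⁻⁵ × 15.75 × 125,216,100 ≈ 22,048.7 × g
Increase = 22,048.7 − 13,144.7 = 8,904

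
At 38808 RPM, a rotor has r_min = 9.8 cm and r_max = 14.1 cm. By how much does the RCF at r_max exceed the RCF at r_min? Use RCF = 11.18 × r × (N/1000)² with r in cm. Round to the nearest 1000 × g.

ΔRCF ≈ 72000 g

ΔRCF = 11.18 × (r_max − r_min) × (N/1000)² = 11.18 × 4.3 × 1,506.060864 ≈ 72,402.4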